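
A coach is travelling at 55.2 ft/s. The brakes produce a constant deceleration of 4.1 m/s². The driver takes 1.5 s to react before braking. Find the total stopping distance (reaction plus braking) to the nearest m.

55.2 ft/s × 0.3048 = 16.8250 m/s.
Reaction distance = v·t_r = 16.8250 × 1.5 = 25.237 m.
Braking distance = v²/(2a) = 16.8250² / (2 × 4.100) = 283.081 / 8.200 = 34.522 m.
Total = 25.237 + 34.522 = 59.759 m.

Total stopping distance ≈ 60 m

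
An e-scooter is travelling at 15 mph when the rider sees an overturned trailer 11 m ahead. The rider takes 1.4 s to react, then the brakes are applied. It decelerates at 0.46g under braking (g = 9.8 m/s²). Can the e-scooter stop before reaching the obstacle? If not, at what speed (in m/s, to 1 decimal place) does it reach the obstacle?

15 mph × 0.44704 = 6.7056 m/s.
a = 0.46 × 9.8 = 4.508 m/s².
Reaction distance = 6.7056 × 1.4 = 9.388 m.
Braking distance needed to stop: v²/(2a) = 44.965 / 9.016 = 4.987 m, so total needed = 9.388 + 4.987 = 14.375 m > 11 m — it cannot stop.
Distance remaining when braking begins: 11 − 9.388 = 1.612 m.
v² = v₀² − 2a·d = 44.965 − 2 × 4.508 × 1.612 = 30.431 m²/s².
v = √30.431 = 5.516 m/s.

No — it strikes the obstacle at 5.5 m/s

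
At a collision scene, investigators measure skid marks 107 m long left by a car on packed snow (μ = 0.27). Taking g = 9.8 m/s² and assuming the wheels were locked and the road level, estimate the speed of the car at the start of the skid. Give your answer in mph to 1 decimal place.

Deceleration a = μg = 0.27 × 9.8 = 2.646 m/s².
v = √(2a·d) = √(2 × 2.646 × 107) = √566.244 = 23.7959 m/s.
= 23.7959 ÷ 0.44704 = 53.230 mph.

Initial speed ≈ 53.2 mph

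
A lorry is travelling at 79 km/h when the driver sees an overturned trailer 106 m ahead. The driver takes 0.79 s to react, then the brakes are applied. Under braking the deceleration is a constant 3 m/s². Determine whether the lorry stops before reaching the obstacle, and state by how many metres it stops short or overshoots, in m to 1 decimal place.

79 km/h ÷ 3.6 = 21.9444 m/s.
Reaction distance = 21.9444 × 0.79 = 17.336 m.
Braking distance = v²/(2a) = 481.557 / 6.000 = 80.260 m.
Total stopping distance = 17.336 + 80.260 = 97.596 m, vs 106 m available — it stops with 106 − 97.596 = 8.404 m to spare.

Yes — it stops 8.4 m short of the obstacle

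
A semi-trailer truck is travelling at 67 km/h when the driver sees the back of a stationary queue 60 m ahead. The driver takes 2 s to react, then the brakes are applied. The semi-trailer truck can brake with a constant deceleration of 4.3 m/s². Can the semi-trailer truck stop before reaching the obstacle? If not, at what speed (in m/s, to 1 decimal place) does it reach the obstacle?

67 km/h ÷ 3.6 = 18.6111 m/s.
Reaction distance = 18.6111 × 2 = 37.222 m.
Braking distance needed to stop: v²/(2a) = 346.373 / 8.600 = 40.276 m, so total needed = 37.222 + 40.276 = 77.498 m > 60 m — it cannot stop.
Distance remaining when braking begins: 60 − 37.222 = 22.778 m.
v² = v₀² − 2a·d = 346.373 − 2 × 4.300 × 22.778 = 150.482 m²/s².
v = √150.482 = 12.267 m/s.

No — it strikes the obstacle at 12.3 m/s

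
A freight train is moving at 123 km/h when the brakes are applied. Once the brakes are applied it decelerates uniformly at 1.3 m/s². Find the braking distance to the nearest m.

123 km/h ÷ 3.6 = 34.1667 m/s.
Braking distance = v²/(2a) = 34.1667² / (2 × 1.300) = 1167.363 / 2.600 = 448.986 m.

Braking distance ≈ 449 m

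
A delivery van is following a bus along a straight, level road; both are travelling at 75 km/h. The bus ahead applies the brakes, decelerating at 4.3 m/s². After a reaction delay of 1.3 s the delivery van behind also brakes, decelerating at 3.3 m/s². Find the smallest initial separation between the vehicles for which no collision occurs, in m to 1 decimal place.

Minimum gap ≈ 42.4 m

75 km/h ÷ 3.6 = 20.8333 m/s.
Leader travels v²/(2a_L) = 434.026 / 8.600 = 50.468 m before stopping.
Follower covers v·t_r = 20.8333 × 1.3 = 27.083 m while reacting, then v²/(2a_F) = 434.026 / 6.600 = 65.762 m while braking, for a total of 27.083 + 65.762 = 92.845 m.
Since a_F ≤ a_L and the follower starts braking later, the follower is never slower than the leader, so the closest approach is when both have stopped.
Minimum gap = 92.845 − 50.468 = 42.377 m.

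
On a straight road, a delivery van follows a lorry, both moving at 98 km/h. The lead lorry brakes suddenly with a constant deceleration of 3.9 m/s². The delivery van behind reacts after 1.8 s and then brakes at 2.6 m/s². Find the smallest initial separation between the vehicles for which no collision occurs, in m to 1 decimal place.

Minimum gap ≈ 96.5 m

98 km/h ÷ 3.6 = 27.2222 m/s.
Leader travels v²/(2a_L) = 741.048 / 7.800 = 95.006 m before stopping.
Follower covers v·t_r = 27.2222 × 1.8 = 49.000 m while reacting, then v²/(2a_F) = 741.048 / 5.200 = 142.509 m while braking, for a total of 49.000 + 142.509 = 191.509 m.
Since a_F ≤ a_L and the follower starts braking later, the follower is never slower than the leader, so the closest approach is when both have stopped.
Minimum gap = 191.509 − 95.006 = 96.503 m.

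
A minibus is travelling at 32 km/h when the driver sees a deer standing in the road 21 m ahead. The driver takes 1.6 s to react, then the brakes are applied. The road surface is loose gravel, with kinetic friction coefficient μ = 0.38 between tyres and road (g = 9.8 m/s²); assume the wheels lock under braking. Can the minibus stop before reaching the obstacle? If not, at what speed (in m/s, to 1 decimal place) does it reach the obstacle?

32 km/h ÷ 3.6 = 8.8889 m/s.
a = μg = 0.38 × 9.8 = 3.724 m/s².
Reaction distance = 8.8889 × 1.6 = 14.222 m.
Braking distance needed to stop: v²/(2a) = 79.013 / 7.448 = 10.609 m, so total needed = 14.222 + 10.609 = 24.831 m > 21 m — it cannot stop.
Distance remaining when braking begins: 21 − 14.222 = 6.778 m.
v² = v₀² − 2a·d = 79.013 − 2 × 3.724 × 6.778 = 28.530 m²/s².
v = √28.530 = 5.341 m/s.

No — it strikes the obstacle at 5.3 m/s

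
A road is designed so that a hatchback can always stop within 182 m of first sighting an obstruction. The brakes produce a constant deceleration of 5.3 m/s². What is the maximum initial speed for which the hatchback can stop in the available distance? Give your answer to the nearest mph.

v²/(2a) = d ⇒ v = √(2 × 5.300 × 182) = √1929.20 = 43.9227 m/s.
43.9227 m/s ÷ 0.44704 = 98.252 mph.

Maximum speed ≈ 98 mph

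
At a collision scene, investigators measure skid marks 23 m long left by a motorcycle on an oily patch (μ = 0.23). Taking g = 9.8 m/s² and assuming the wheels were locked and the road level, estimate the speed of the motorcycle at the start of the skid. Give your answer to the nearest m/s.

Deceleration a = μg = 0.23 × 9.8 = 2.254 m/s².
v = √(2a·d) = √(2 × 2.254 × 23) = √103.684 = 10.1825 m/s.

Initial speed ≈ 10 m/s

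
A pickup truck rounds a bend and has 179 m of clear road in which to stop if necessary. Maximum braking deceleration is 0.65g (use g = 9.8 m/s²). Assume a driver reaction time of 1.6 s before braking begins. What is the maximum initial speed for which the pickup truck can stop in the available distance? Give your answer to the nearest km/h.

Maximum speed ≈ 139 km/h

a = 0.65 × 9.8 = 6.370 m/s².
Stopping distance: v·t_r + v²/(2a) = 179 with t_r = 1.6 s and a = 6.370 m/s².
So v² + 20.384 v − 2280.46 = 0.
Positive root: v = −a·t_r + √((a·t_r)² + 2a·d) = −10.192 + √(103.877 + 2280.46) = 38.6377 m/s.
38.6377 m/s × 3.6 = 139.096 km/h.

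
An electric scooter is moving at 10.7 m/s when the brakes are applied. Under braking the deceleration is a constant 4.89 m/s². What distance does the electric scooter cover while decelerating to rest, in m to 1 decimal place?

Braking distance = v²/(2a) = 10.7000² / (2 × 4.890) = 114.490 / 9.780 = 11.707 m.

Braking distance ≈ 11.7 m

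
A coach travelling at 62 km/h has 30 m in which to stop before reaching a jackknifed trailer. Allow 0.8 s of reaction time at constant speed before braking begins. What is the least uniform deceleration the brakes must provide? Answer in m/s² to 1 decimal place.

62 km/h ÷ 3.6 = 17.2222 m/s.
Distance covered during reaction = 17.2222 × 0.8 = 13.778 m.
Distance available for braking: 30 − 13.778 = 16.222 m.
v² = 2a·d ⇒ a = v²/(2d) = 17.2222² / (2 × 16.222) = 296.604 / 32.444 = 9.1420 m/s².

Required deceleration ≈ 9.1 m/s²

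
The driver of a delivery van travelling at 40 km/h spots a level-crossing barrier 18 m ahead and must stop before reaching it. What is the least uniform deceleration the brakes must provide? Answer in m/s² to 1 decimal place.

40 km/h ÷ 3.6 = 11.1111 m/s.
v² = 2a·d ⇒ a = v²/(2d) = 11.1111² / (2 × 18.000) = 123.457 / 36.000 = 3.4294 m/s².

Required deceleration ≈ 3.4 m/s²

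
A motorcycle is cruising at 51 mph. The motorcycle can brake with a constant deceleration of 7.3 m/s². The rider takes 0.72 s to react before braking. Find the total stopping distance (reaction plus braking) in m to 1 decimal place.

51 mph × 0.44704 = 22.7990 m/s.
Reaction distance = v·t_r = 22.7990 × 0.72 = 16.415 m.
Braking distance = v²/(2a) = 22.7990² / (2 × 7.300) = 519.794 / 14.600 = 35.602 m.
Total = 16.415 + 35.602 = 52.017 m.

Total stopping distance ≈ 52.0 m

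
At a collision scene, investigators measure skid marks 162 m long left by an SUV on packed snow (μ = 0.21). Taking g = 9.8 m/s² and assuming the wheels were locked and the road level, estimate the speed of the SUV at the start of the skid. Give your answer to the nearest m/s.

Initial speed ≈ 26 m/s

Deceleration a = μg = 0.21 × 9.8 = 2.058 m/s².
v = √(2a·d) = √(2 × 2.058 × 162) = √666.792 = 25.8223 m/s.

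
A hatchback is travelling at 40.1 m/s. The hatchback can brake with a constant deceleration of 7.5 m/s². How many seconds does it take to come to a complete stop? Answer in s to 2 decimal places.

Braking time ≈ 5.35 s

Braking time = v/a = 40.1000 / 7.500 = 5.347 s.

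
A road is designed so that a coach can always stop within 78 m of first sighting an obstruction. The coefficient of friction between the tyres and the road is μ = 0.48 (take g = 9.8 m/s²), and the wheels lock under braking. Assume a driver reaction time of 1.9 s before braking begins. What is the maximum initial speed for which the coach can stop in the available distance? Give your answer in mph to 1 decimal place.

Maximum speed ≈ 43.8 mph

a = μg = 0.48 × 9.8 = 4.704 m/s².
Stopping distance: v·t_r + v²/(2a) = 78 with t_r = 1.9 s and a = 4.704 m/s².
So v² + 17.875 v − 733.82 = 0.
Positive root: v = −a·t_r + √((a·t_r)² + 2a·d) = −8.938 + √(79.888 + 733.82) = 19.5876 m/s.
19.5876 m/s ÷ 0.44704 = 43.816 mph.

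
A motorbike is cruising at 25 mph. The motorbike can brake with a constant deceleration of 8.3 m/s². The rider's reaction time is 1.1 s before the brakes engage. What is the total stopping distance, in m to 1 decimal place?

25 mph × 0.44704 = 11.1760 m/s.
Reaction distance = v·t_r = 11.1760 × 1.1 = 12.294 m.
Braking distance = v²/(2a) = 11.1760² / (2 × 8.300) = 124.903 / 16.600 = 7.524 m.
Total = 12.294 + 7.524 = 19.818 m.

Total stopping distance ≈ 19.8 m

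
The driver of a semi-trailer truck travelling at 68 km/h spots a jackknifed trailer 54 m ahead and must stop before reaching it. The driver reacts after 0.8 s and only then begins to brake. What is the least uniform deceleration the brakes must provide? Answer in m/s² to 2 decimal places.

68 km/h ÷ 3.6 = 18.8889 m/s.
Distance covered during reaction = 18.8889 × 0.8 = 15.111 m.
Distance available for braking: 54 − 15.111 = 38.889 m.
v² = 2a·d ⇒ a = v²/(2d) = 18.8889² / (2 × 38.889) = 356.791 / 77.778 = 4.5873 m/s².

Required deceleration ≈ 4.59 m/s²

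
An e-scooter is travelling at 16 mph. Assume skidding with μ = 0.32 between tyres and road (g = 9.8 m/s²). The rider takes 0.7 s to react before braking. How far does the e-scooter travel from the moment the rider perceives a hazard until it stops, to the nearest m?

16 mph × 0.44704 = 7.1526 m/s.
a = μg = 0.32 × 9.8 = 3.136 m/s².
Reaction distance = v·t_r = 7.1526 × 0.7 = 5.007 m.
Braking distance = v²/(2a) = 7.1526² / (2 × 3.136) = 51.160 / 6.272 = 8.157 m.
Total = 5.007 + 8.157 = 13.164 m.

Total stopping distance ≈ 13 m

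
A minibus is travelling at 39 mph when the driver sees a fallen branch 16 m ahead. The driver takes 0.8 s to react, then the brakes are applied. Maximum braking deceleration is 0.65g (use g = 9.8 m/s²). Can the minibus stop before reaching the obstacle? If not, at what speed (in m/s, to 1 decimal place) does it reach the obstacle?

39 mph × 0.44704 = 17.4346 m/s.
a = 0.65 × 9.8 = 6.370 m/s².
Reaction distance = 17.4346 × 0.8 = 13.948 m.
Braking distance needed to stop: v²/(2a) = 303.965 / 12.740 = 23.859 m, so total needed = 13.948 + 23.859 = 37.807 m > 16 m — it cannot stop.
Distance remaining when braking begins: 16 − 13.948 = 2.052 m.
v² = v₀² − 2a·d = 303.965 − 2 × 6.370 × 2.052 = 277.823 m²/s².
v = √277.823 = 16.668 m/s.

No — it strikes the obstacle at 16.7 m/s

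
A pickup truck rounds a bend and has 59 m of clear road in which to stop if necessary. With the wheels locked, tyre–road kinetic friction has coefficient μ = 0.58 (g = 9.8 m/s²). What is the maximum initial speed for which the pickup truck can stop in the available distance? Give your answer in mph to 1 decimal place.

a = μg = 0.58 × 9.8 = 5.684 m/s².
v²/(2a) = d ⇒ v = √(2 × 5.684 × 59) = √670.71 = 25.8981 m/s.
25.8981 m/s ÷ 0.44704 = 57.932 mph.

Maximum speed ≈ 57.9 mph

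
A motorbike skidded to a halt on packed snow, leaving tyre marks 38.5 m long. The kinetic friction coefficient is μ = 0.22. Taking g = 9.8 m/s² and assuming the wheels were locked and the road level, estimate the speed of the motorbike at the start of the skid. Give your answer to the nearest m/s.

Deceleration a = μg = 0.22 × 9.8 = 2.156 m/s².
v = √(2a·d) = √(2 × 2.156 × 38.5) = √166.012 = 12.8846 m/s.

Initial speed ≈ 13 m/s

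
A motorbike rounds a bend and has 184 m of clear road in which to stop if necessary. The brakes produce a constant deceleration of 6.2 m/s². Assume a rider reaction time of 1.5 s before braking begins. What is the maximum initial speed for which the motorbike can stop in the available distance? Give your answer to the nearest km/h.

Maximum speed ≈ 142 km/h

Stopping distance: v·t_r + v²/(2a) = 184 with t_r = 1.5 s and a = 6.200 m/s².
So v² + 18.600 v − 2281.60 = 0.
Positive root: v = −a·t_r + √((a·t_r)² + 2a·d) = −9.300 + √(86.490 + 2281.60) = 39.3630 m/s.
39.3630 m/s × 3.6 = 141.707 km/h.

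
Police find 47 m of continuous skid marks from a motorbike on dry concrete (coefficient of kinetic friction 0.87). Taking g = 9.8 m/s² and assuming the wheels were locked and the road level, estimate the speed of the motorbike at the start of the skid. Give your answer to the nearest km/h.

Deceleration a = μg = 0.87 × 9.8 = 8.526 m/s².
v = √(2a·d) = √(2 × 8.526 × 47) = √801.444 = 28.3098 m/s.
= 28.3098 × 3.6 = 101.915 km/h.

Initial speed ≈ 102 km/h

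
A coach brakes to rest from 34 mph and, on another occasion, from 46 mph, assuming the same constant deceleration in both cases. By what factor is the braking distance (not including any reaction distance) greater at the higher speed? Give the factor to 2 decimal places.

Braking distance d = v²/(2a), so with a fixed, d ∝ v².
Factor = (46/34)² = 1.3529² = 1.8303.

Factor ≈ 1.83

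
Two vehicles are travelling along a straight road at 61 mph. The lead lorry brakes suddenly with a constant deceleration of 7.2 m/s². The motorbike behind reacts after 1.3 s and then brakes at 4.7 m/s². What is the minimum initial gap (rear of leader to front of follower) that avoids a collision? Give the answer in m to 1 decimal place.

61 mph × 0.44704 = 27.2694 m/s.
Leader travels v²/(2a_L) = 743.620 / 14.400 = 51.640 m before stopping.
Follower covers v·t_r = 27.2694 × 1.3 = 35.450 m while reacting, then v²/(2a_F) = 743.620 / 9.400 = 79.109 m while braking, for a total of 35.450 + 79.109 = 114.559 m.
Since a_F ≤ a_L and the follower starts braking later, the follower is never slower than the leader, so the closest approach is when both have stopped.
Minimum gap = 114.559 − 51.640 = 62.919 m.

Minimum gap ≈ 62.9 m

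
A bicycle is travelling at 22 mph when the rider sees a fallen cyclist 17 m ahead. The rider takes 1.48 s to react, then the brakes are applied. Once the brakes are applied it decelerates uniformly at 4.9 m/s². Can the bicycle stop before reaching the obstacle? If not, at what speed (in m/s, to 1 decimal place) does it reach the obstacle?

22 mph × 0.44704 = 9.8349 m/s.
Reaction distance = 9.8349 × 1.48 = 14.556 m.
Braking distance needed to stop: v²/(2a) = 96.725 / 9.800 = 9.870 m, so total needed = 14.556 + 9.870 = 24.426 m > 17 m — it cannot stop.
Distance remaining when braking begins: 17 − 14.556 = 2.444 m.
v² = v₀² − 2a·d = 96.725 − 2 × 4.900 × 2.444 = 72.774 m²/s².
v = √72.774 = 8.531 m/s.

No — it strikes the obstacle at 8.5 m/s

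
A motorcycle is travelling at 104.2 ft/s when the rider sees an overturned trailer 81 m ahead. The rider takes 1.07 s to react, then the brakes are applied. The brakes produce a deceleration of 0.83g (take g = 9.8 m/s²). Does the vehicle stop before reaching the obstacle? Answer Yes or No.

104.2 ft/s × 0.3048 = 31.7602 m/s.
a = 0.83 × 9.8 = 8.134 m/s².
Reaction distance = 31.7602 × 1.07 = 33.983 m.
Braking distance = v²/(2a) = 1008.710 / 16.268 = 62.006 m.
Total stopping distance = 33.983 + 62.006 = 95.989 m, vs 81 m available — it cannot stop in time and overshoots by 95.989 − 81 = 14.989 m.

No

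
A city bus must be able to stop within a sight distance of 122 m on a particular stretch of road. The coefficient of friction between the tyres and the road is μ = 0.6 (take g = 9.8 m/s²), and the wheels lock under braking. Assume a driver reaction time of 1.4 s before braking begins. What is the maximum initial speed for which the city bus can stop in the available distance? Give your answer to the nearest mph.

a = μg = 0.6 × 9.8 = 5.880 m/s².
Stopping distance: v·t_r + v²/(2a) = 122 with t_r = 1.4 s and a = 5.880 m/s².
So v² + 16.464 v − 1434.72 = 0.
Positive root: v = −a·t_r + √((a·t_r)² + 2a·d) = −8.232 + √(67.766 + 1434.72) = 30.5299 m/s.
30.5299 m/s ÷ 0.44704 = 68.293 mph.

Maximum speed ≈ 68 mph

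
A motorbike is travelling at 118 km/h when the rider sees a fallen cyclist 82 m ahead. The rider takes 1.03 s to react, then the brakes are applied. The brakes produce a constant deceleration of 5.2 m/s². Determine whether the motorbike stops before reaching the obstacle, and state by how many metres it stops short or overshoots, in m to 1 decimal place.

118 km/h ÷ 3.6 = 32.7778 m/s.
Reaction distance = 32.7778 × 1.03 = 33.761 m.
Braking distance = v²/(2a) = 1074.384 / 10.400 = 103.306 m.
Total stopping distance = 33.761 + 103.306 = 137.067 m, vs 82 m available — it cannot stop in time and overshoots by 137.067 − 82 = 55.067 m.

No — it overshoots by 55.1 m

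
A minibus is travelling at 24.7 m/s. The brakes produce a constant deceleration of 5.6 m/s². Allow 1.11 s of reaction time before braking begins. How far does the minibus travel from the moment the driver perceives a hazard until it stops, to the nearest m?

Reaction distance = v·t_r = 24.7000 × 1.11 = 27.417 m.
Braking distance = v²/(2a) = 24.7000² / (2 × 5.600) = 610.090 / 11.200 = 54.472 m.
Total = 27.417 + 54.472 = 81.889 m.

Total stopping distance ≈ 82 m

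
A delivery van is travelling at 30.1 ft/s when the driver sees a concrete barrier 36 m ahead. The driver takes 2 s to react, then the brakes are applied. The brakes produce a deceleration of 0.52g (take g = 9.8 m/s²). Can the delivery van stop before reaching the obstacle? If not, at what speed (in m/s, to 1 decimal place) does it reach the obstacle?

30.1 ft/s × 0.3048 = 9.1745 m/s.
a = 0.52 × 9.8 = 5.096 m/s².
Reaction distance = 9.1745 × 2 = 18.349 m.
Braking distance = v²/(2a) = 84.171 / 10.192 = 8.259 m.
Total stopping distance = 18.349 + 8.259 = 26.608 m, vs 36 m available — it stops with 36 − 26.608 = 9.392 m to spare.

Yes — it stops about 9.4 m short of the obstacle, so it never reaches it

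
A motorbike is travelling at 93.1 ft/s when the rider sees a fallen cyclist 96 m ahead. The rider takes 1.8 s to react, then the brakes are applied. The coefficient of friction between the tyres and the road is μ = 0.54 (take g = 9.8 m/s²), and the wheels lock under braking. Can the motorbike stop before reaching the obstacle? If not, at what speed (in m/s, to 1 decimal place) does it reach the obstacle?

No — it strikes the obstacle at 18.2 m/s

93.1 ft/s × 0.3048 = 28.3769 m/s.
a = μg = 0.54 × 9.8 = 5.292 m/s².
Reaction distance = 28.3769 × 1.8 = 51.078 m.
Braking distance needed to stop: v²/(2a) = 805.248 / 10.584 = 76.082 m, so total needed = 51.078 + 76.082 = 127.160 m > 96 m — it cannot stop.
Distance remaining when braking begins: 96 − 51.078 = 44.922 m.
v² = v₀² − 2a·d = 805.248 − 2 × 5.292 × 44.922 = 329.794 m²/s².
v = √329.794 = 18.160 m/s.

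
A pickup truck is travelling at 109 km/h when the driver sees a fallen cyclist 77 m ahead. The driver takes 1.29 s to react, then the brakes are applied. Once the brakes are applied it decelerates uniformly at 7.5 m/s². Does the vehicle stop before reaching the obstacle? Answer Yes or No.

No

109 km/h ÷ 3.6 = 30.2778 m/s.
Reaction distance = 30.2778 × 1.29 = 39.058 m.
Braking distance = v²/(2a) = 916.745 / 15.000 = 61.116 m.
Total stopping distance = 39.058 + 61.116 = 100.174 m, vs 77 m available — it cannot stop in time and overshoots by 100.174 − 77 = 23.174 m.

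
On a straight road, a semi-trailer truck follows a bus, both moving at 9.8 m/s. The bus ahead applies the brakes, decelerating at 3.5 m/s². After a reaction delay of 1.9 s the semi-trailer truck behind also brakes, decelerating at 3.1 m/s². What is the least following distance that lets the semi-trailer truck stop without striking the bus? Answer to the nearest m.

Minimum gap ≈ 20 m

Leader travels v²/(2a_L) = 96.040 / 7.000 = 13.720 m before stopping.
Follower covers v·t_r = 9.8000 × 1.9 = 18.620 m while reacting, then v²/(2a_F) = 96.040 / 6.200 = 15.490 m while braking, for a total of 18.620 + 15.490 = 34.110 m.
Since a_F ≤ a_L and the follower starts braking later, the follower is never slower than the leader, so the closest approach is when both have stopped.
Minimum gap = 34.110 − 13.720 = 20.390 m.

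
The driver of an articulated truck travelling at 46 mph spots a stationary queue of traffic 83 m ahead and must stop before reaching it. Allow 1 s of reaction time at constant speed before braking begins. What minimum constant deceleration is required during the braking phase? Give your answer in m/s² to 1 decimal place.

46 mph × 0.44704 = 20.5638 m/s.
Distance covered during reaction = 20.5638 × 1 = 20.564 m.
Distance available for braking: 83 − 20.564 = 62.436 m.
v² = 2a·d ⇒ a = v²/(2d) = 20.5638² / (2 × 62.436) = 422.870 / 124.872 = 3.3864 m/s².

Required deceleration ≈ 3.4 m/s²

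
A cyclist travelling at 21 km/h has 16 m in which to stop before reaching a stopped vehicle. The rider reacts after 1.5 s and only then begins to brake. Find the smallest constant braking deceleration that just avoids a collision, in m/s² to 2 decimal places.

Required deceleration ≈ 2.35 m/s²

21 km/h ÷ 3.6 = 5.8333 m/s.
Distance covered during reaction = 5.8333 × 1.5 = 8.750 m.
Distance available for braking: 16 − 8.750 = 7.250 m.
v² = 2a·d ⇒ a = v²/(2d) = 5.8333² / (2 × 7.250) = 34.027 / 14.500 = 2.3467 m/s².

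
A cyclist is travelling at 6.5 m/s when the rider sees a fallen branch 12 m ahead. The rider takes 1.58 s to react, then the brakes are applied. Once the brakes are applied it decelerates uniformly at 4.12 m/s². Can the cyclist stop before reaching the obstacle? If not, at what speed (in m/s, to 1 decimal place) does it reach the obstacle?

Reaction distance = 6.5000 × 1.58 = 10.270 m.
Braking distance needed to stop: v²/(2a) = 42.250 / 8.240 = 5.127 m, so total needed = 10.270 + 5.127 = 15.397 m > 12 m — it cannot stop.
Distance remaining when braking begins: 12 − 10.270 = 1.730 m.
v² = v₀² − 2a·d = 42.250 − 2 × 4.120 × 1.730 = 27.995 m²/s².
v = √27.995 = 5.291 m/s.

No — it strikes the obstacle at 5.3 m/s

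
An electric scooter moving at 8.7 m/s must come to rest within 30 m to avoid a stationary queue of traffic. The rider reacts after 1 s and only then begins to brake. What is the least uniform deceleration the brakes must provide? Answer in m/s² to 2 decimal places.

Distance covered during reaction = 8.7000 × 1 = 8.700 m.
Distance available for braking: 30 − 8.700 = 21.300 m.
v² = 2a·d ⇒ a = v²/(2d) = 8.7000² / (2 × 21.300) = 75.690 / 42.600 = 1.7768 m/s².

Required deceleration ≈ 1.78 m/s²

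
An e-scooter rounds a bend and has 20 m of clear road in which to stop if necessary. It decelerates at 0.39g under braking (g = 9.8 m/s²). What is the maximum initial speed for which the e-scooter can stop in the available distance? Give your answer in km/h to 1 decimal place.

Maximum speed ≈ 44.5 km/h

a = 0.39 × 9.8 = 3.822 m/s².
v²/(2a) = d ⇒ v = √(2 × 3.822 × 20) = √152.88 = 12.3645 m/s.
12.3645 m/s × 3.6 = 44.512 km/h.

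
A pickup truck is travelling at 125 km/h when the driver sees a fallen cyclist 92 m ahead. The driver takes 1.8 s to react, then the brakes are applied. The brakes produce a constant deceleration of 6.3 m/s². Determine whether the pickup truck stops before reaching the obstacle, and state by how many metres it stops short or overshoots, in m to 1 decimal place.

No — it overshoots by 66.2 m

125 km/h ÷ 3.6 = 34.7222 m/s.
Reaction distance = 34.7222 × 1.8 = 62.500 m.
Braking distance = v²/(2a) = 1205.631 / 12.600 = 95.685 m.
Total stopping distance = 62.500 + 95.685 = 158.185 m, vs 92 m available — it cannot stop in time and overshoots by 158.185 − 92 = 66.185 m.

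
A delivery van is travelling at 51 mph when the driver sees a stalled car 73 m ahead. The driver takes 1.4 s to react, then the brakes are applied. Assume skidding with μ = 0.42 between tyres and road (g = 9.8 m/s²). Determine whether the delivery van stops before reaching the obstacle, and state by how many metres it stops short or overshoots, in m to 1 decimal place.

51 mph × 0.44704 = 22.7990 m/s.
a = μg = 0.42 × 9.8 = 4.116 m/s².
Reaction distance = 22.7990 × 1.4 = 31.919 m.
Braking distance = v²/(2a) = 519.794 / 8.232 = 63.143 m.
Total stopping distance = 31.919 + 63.143 = 95.062 m, vs 73 m available — it cannot stop in time and overshoots by 95.062 − 73 = 22.062 m.

No — it overshoots by 22.1 m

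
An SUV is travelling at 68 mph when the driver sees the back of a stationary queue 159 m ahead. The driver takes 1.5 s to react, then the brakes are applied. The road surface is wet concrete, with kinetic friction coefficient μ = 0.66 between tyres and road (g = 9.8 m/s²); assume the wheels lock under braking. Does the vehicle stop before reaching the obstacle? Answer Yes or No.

68 mph × 0.44704 = 30.3987 m/s.
a = μg = 0.66 × 9.8 = 6.468 m/s².
Reaction distance = 30.3987 × 1.5 = 45.598 m.
Braking distance = v²/(2a) = 924.081 / 12.936 = 71.435 m.
Total stopping distance = 45.598 + 71.435 = 117.033 m, vs 159 m available — it stops with 159 − 117.033 = 41.967 m to spare.

Yes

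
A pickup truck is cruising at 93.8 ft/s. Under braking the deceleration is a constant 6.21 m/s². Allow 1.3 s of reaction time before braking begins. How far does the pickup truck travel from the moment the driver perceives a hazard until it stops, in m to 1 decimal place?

Total stopping distance ≈ 103.0 m

93.8 ft/s × 0.3048 = 28.5902 m/s.
Reaction distance = v·t_r = 28.5902 × 1.3 = 37.167 m.
Braking distance = v²/(2a) = 28.5902² / (2 × 6.210) = 817.400 / 12.420 = 65.813 m.
Total = 37.167 + 65.813 = 102.980 m.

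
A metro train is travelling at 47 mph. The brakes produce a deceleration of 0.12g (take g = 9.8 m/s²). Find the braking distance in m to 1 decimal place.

47 mph × 0.44704 = 21.0109 m/s.
a = 0.12 × 9.8 = 1.176 m/s².
Braking distance = v²/(2a) = 21.0109² / (2 × 1.176) = 441.458 / 2.352 = 187.695 m.

Braking distance ≈ 187.7 m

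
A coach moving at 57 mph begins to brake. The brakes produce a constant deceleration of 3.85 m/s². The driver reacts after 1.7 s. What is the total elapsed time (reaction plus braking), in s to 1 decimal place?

57 mph × 0.44704 = 25.4813 m/s.
Braking time = v/a = 25.4813 / 3.850 = 6.619 s.
Total = 1.7 + 6.619 = 8.319 s.

Total time ≈ 8.3 s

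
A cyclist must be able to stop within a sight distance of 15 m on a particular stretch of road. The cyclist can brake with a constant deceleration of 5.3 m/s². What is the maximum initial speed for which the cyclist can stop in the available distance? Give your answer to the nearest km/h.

Maximum speed ≈ 45 km/h

v²/(2a) = d ⇒ v = √(2 × 5.300 × 15) = √159.00 = 12.6095 m/s.
12.6095 m/s × 3.6 = 45.394 km/h.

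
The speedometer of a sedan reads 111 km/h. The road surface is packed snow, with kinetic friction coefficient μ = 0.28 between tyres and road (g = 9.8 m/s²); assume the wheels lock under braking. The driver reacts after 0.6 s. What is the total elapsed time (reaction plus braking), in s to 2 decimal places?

Total time ≈ 11.84 s

111 km/h ÷ 3.6 = 30.8333 m/s.
a = μg = 0.28 × 9.8 = 2.744 m/s².
Braking time = v/a = 30.8333 / 2.744 = 11.237 s.
Total = 0.6 + 11.237 = 11.837 s.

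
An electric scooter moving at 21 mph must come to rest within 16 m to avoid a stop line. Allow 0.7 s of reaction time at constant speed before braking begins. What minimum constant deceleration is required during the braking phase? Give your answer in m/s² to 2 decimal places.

Required deceleration ≈ 4.67 m/s²

21 mph × 0.44704 = 9.3878 m/s.
Distance covered during reaction = 9.3878 × 0.7 = 6.571 m.
Distance available for braking: 16 − 6.571 = 9.429 m.
v² = 2a·d ⇒ a = v²/(2d) = 9.3878² / (2 × 9.429) = 88.131 / 18.858 = 4.6734 m/s².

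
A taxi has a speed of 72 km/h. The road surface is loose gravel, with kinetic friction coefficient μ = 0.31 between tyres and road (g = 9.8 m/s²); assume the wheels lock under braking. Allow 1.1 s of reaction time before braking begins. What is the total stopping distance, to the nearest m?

72 km/h ÷ 3.6 = 20.0000 m/s.
a = μg = 0.31 × 9.8 = 3.038 m/s².
Reaction distance = v·t_r = 20.0000 × 1.1 = 22.000 m.
Braking distance = v²/(2a) = 20.0000² / (2 × 3.038) = 400.000 / 6.076 = 65.833 m.
Total = 22.000 + 65.833 = 87.833 m.

Total stopping distance ≈ 88 m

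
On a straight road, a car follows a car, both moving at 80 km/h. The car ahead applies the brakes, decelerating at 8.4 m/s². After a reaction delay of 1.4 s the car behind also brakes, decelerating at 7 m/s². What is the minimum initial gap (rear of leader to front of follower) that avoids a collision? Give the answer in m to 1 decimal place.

Minimum gap ≈ 37.0 m

80 km/h ÷ 3.6 = 22.2222 m/s.
Leader travels v²/(2a_L) = 493.826 / 16.800 = 29.394 m before stopping.
Follower covers v·t_r = 22.2222 × 1.4 = 31.111 m while reacting, then v²/(2a_F) = 493.826 / 14.000 = 35.273 m while braking, for a total of 31.111 + 35.273 = 66.384 m.
Since a_F ≤ a_L and the follower starts braking later, the follower is never slower than the leader, so the closest approach is when both have stopped.
Minimum gap = 66.384 − 29.394 = 36.990 m.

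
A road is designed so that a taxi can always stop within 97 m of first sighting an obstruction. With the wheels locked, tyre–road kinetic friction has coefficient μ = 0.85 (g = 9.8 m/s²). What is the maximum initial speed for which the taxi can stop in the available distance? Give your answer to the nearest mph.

Maximum speed ≈ 90 mph

a = μg = 0.85 × 9.8 = 8.330 m/s².
v²/(2a) = d ⇒ v = √(2 × 8.330 × 97) = √1616.02 = 40.1998 m/s.
40.1998 m/s ÷ 0.44704 = 89.924 mph.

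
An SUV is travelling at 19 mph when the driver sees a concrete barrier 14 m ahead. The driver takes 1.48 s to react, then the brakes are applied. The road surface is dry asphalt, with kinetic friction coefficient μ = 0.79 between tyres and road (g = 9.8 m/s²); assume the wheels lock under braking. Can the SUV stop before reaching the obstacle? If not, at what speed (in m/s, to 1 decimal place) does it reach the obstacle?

No — it strikes the obstacle at 7.1 m/s

19 mph × 0.44704 = 8.4938 m/s.
a = μg = 0.79 × 9.8 = 7.742 m/s².
Reaction distance = 8.4938 × 1.48 = 12.571 m.
Braking distance needed to stop: v²/(2a) = 72.145 / 15.484 = 4.659 m, so total needed = 12.571 + 4.659 = 17.230 m > 14 m — it cannot stop.
Distance remaining when braking begins: 14 − 12.571 = 1.429 m.
v² = v₀² − 2a·d = 72.145 − 2 × 7.742 × 1.429 = 50.018 m²/s².
v = √50.018 = 7.072 m/s.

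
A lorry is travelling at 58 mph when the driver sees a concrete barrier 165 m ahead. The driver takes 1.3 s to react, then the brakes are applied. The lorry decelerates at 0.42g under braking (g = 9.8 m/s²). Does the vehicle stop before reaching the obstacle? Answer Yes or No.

Yes

58 mph × 0.44704 = 25.9283 m/s.
a = 0.42 × 9.8 = 4.116 m/s².
Reaction distance = 25.9283 × 1.3 = 33.707 m.
Braking distance = v²/(2a) = 672.277 / 8.232 = 81.666 m.
Total stopping distance = 33.707 + 81.666 = 115.373 m, vs 165 m available — it stops with 165 − 115.373 = 49.627 m to spare.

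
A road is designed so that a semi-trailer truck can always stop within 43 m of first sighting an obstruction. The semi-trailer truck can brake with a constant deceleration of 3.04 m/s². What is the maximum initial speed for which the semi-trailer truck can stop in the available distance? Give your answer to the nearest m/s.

Maximum speed ≈ 16 m/s

v²/(2a) = d ⇒ v = √(2 × 3.040 × 43) = √261.44 = 16.1691 m/s.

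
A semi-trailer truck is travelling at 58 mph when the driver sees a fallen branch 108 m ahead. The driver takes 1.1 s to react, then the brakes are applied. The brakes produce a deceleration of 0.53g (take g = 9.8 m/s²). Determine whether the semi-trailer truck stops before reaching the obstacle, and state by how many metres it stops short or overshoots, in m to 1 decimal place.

Yes — it stops 14.8 m short of the obstacle

58 mph × 0.44704 = 25.9283 m/s.
a = 0.53 × 9.8 = 5.194 m/s².
Reaction distance = 25.9283 × 1.1 = 28.521 m.
Braking distance = v²/(2a) = 672.277 / 10.388 = 64.717 m.
Total stopping distance = 28.521 + 64.717 = 93.238 m, vs 108 m available — it stops with 108 − 93.238 = 14.762 m to spare.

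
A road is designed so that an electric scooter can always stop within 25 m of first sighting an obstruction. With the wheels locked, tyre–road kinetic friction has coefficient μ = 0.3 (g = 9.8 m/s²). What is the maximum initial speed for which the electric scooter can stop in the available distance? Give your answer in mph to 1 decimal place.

a = μg = 0.3 × 9.8 = 2.940 m/s².
v²/(2a) = d ⇒ v = √(2 × 2.940 × 25) = √147.00 = 12.1244 m/s.
12.1244 m/s ÷ 0.44704 = 27.122 mph.

Maximum speed ≈ 27.1 mph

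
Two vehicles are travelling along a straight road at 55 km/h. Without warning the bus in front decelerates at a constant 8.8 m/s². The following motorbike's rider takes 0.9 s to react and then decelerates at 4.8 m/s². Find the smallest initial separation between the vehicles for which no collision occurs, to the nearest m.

55 km/h ÷ 3.6 = 15.2778 m/s.
Leader travels v²/(2a_L) = 233.411 / 17.600 = 13.262 m before stopping.
Follower covers v·t_r = 15.2778 × 0.9 = 13.750 m while reacting, then v²/(2a_F) = 233.411 / 9.600 = 24.314 m while braking, for a total of 13.750 + 24.314 = 38.064 m.
Since a_F ≤ a_L and the follower starts braking later, the follower is never slower than the leader, so the closest approach is when both have stopped.
Minimum gap = 38.064 − 13.262 = 24.802 m.

Minimum gap ≈ 25 m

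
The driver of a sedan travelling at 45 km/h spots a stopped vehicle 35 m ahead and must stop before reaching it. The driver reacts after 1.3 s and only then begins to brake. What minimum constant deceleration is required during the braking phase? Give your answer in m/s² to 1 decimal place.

Required deceleration ≈ 4.2 m/s²

45 km/h ÷ 3.6 = 12.5000 m/s.
Distance covered during reaction = 12.5000 × 1.3 = 16.250 m.
Distance available for braking: 35 − 16.250 = 18.750 m.
v² = 2a·d ⇒ a = v²/(2d) = 12.5000² / (2 × 18.750) = 156.250 / 37.500 = 4.1667 m/s².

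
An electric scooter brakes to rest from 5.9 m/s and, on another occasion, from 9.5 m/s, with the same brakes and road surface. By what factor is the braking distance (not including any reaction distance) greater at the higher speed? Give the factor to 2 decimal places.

Braking distance d = v²/(2a), so with a fixed, d ∝ v².
Factor = (9.5/5.9)² = 1.6102² = 2.5927.

Factor ≈ 2.59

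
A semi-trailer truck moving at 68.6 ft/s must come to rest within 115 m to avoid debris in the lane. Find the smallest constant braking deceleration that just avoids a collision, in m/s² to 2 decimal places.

Required deceleration ≈ 1.90 m/s²

68.6 ft/s × 0.3048 = 20.9093 m/s.
v² = 2a·d ⇒ a = v²/(2d) = 20.9093² / (2 × 115.000) = 437.199 / 230.000 = 1.9009 m/s².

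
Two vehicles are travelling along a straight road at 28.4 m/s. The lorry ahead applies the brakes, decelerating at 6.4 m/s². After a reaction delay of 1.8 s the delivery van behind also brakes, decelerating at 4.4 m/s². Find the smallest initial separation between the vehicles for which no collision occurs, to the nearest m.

Minimum gap ≈ 80 m

Leader travels v²/(2a_L) = 806.560 / 12.800 = 63.012 m before stopping.
Follower covers v·t_r = 28.4000 × 1.8 = 51.120 m while reacting, then v²/(2a_F) = 806.560 / 8.800 = 91.655 m while braking, for a total of 51.120 + 91.655 = 142.775 m.
Since a_F ≤ a_L and the follower starts braking later, the follower is never slower than the leader, so the closest approach is when both have stopped.
Minimum gap = 142.775 − 63.012 = 79.763 m.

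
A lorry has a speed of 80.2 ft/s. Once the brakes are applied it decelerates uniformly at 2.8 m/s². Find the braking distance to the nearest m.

80.2 ft/s × 0.3048 = 24.4450 m/s.
Braking distance = v²/(2a) = 24.4450² / (2 × 2.800) = 597.558 / 5.600 = 106.707 m.

Braking distance ≈ 107 m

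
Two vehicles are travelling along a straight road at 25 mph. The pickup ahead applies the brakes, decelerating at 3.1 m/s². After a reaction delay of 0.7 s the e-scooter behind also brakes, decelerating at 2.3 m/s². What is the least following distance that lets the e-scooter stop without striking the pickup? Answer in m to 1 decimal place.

Minimum gap ≈ 14.8 m

25 mph × 0.44704 = 11.1760 m/s.
Leader travels v²/(2a_L) = 124.903 / 6.200 = 20.146 m before stopping.
Follower covers v·t_r = 11.1760 × 0.7 = 7.823 m while reacting, then v²/(2a_F) = 124.903 / 4.600 = 27.153 m while braking, for a total of 7.823 + 27.153 = 34.976 m.
Since a_F ≤ a_L and the follower starts braking later, the follower is never slower than the leader, so the closest approach is when both have stopped.
Minimum gap = 34.976 − 20.146 = 14.830 m.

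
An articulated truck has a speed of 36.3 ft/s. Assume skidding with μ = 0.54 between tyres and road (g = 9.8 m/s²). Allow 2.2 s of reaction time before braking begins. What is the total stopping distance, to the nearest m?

36.3 ft/s × 0.3048 = 11.0642 m/s.
a = μg = 0.54 × 9.8 = 5.292 m/s².
Reaction distance = v·t_r = 11.0642 × 2.2 = 24.341 m.
Braking distance = v²/(2a) = 11.0642² / (2 × 5.292) = 122.417 / 10.584 = 11.566 m.
Total = 24.341 + 11.566 = 35.907 m.

Total stopping distance ≈ 36 m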